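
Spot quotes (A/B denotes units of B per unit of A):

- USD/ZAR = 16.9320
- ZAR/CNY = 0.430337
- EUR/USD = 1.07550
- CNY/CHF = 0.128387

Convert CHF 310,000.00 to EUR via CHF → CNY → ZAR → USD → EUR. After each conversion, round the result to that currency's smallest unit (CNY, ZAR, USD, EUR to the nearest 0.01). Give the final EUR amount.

CHF 310,000.00 ÷ 0.128387 = CNY 2,414,574.68
CNY 2,414,574.68 ÷ 0.430337 = ZAR 5,610,892.58
ZAR 5,610,892.58 ÷ 16.9320 = USD 331,378.02
USD 331,378.02 ÷ 1.07550 = EUR 308,115.31

EUR 308,115.31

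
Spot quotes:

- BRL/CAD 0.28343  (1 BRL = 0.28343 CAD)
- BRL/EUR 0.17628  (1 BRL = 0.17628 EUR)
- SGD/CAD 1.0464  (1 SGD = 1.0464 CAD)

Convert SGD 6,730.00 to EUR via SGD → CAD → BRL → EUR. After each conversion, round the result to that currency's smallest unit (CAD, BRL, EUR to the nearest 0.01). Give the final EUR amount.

EUR 4,379.96

SGD 6,730.00 × 1.0464 = CAD 7,042.27
CAD 7,042.27 ÷ 0.28343 = BRL 24,846.59
BRL 24,846.59 × 0.17628 = EUR 4,379.96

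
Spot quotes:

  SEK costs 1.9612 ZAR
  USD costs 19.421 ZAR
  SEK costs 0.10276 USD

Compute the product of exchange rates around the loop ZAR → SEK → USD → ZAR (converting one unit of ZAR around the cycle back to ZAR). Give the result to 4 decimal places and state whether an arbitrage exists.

Around ZAR → SEK → USD → ZAR: 1 ÷ 1.9612 × 0.10276 × 19.421 = 1.017592
Product > 1; profitable direction is ZAR → SEK → USD → ZAR.

1.0176 (arbitrage exists)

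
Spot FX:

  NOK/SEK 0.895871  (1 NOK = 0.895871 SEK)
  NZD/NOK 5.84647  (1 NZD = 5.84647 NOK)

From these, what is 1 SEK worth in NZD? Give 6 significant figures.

1 SEK ÷ 0.895871 = 1.11623 NOK
1.11623 NOK ÷ 5.84647 = 0.190924 NZD

SEK/NZD = 0.190924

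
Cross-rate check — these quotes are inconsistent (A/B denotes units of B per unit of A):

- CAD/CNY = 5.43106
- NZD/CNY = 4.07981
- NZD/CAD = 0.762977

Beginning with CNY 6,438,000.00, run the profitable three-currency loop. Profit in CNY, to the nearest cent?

Profit: CNY 100,935.92

Profitable loop is CNY → NZD → CAD → CNY:
CNY 6,438,000.00 ÷ 4.07981 = NZD 1,578,014.66
NZD 1,578,014.66 × 0.762977 = CAD 1,203,988.89
CAD 1,203,988.89 × 5.43106 = CNY 6,538,935.92
Profit = CNY 6,538,935.92 − CNY 6,438,000.00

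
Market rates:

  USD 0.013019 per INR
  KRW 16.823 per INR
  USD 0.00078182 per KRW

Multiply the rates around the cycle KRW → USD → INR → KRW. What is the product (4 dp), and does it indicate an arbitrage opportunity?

1.0103 (arbitrage exists)

Around KRW → USD → INR → KRW: 1 × 0.00078182 ÷ 0.013019 × 16.823 = 1.010259
Product > 1; profitable direction is KRW → USD → INR → KRW.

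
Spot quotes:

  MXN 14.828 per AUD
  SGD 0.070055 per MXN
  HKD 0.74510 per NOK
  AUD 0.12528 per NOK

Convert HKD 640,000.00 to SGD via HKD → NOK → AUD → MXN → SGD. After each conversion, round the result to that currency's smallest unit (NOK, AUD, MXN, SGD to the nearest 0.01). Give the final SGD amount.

HKD 640,000.00 ÷ 0.74510 = NOK 858,945.11
NOK 858,945.11 × 0.12528 = AUD 107,608.64
AUD 107,608.64 × 14.828 = MXN 1,595,620.91
MXN 1,595,620.91 × 0.070055 = SGD 111,781.22

SGD 111,781.22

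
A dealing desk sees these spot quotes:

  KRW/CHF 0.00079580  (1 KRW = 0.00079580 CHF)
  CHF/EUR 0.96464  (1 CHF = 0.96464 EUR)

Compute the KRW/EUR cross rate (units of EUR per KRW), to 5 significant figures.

KRW/EUR = 0.00076766

1 KRW × 0.00079580 = 0.0007958 CHF
0.0007958 CHF × 0.96464 = 0.000767661 EUR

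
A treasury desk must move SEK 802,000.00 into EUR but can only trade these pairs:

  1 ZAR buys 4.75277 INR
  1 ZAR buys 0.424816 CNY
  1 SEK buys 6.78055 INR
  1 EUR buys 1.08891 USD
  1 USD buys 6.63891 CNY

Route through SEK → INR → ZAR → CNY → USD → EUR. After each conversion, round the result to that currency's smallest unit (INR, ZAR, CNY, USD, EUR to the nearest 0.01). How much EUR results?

SEK 802,000.00 × 6.78055 = INR 5,438,001.10
INR 5,438,001.10 ÷ 4.75277 = ZAR 1,144,175.10
ZAR 1,144,175.10 × 0.424816 = CNY 486,063.89
CNY 486,063.89 ÷ 6.63891 = USD 73,214.41
USD 73,214.41 ÷ 1.08891 = EUR 67,236.42

EUR 67,236.42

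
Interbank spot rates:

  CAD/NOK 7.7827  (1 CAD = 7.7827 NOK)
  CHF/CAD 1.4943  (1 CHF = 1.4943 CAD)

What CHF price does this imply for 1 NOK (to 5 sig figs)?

1 NOK ÷ 7.7827 = 0.12849 CAD
0.12849 CAD ÷ 1.4943 = 0.0859868 CHF

NOK/CHF = 0.085987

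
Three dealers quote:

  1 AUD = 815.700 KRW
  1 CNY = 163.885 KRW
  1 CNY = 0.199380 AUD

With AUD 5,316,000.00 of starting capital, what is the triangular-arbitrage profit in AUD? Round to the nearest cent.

Profitable loop is AUD → CNY → KRW → AUD:
AUD 5,316,000.00 ÷ 0.199380 = CNY 26,662,654.23
CNY 26,662,654.23 × 163.885 = KRW 4,369,609,088
KRW 4,369,609,088 ÷ 815.700 = AUD 5,356,882.54
Profit = AUD 5,356,882.54 − AUD 5,316,000.00

Profit: AUD 40,882.54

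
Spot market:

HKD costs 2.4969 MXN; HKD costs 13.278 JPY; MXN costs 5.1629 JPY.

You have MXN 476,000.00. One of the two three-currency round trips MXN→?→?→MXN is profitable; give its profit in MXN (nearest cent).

Profit: MXN 14,280.65

Profitable loop is MXN → HKD → JPY → MXN:
MXN 476,000.00 ÷ 2.4969 = HKD 190,636.39
HKD 190,636.39 × 13.278 = JPY 2,531,270
JPY 2,531,270 ÷ 5.1629 = MXN 490,280.65
Profit = MXN 490,280.65 − MXN 476,000.00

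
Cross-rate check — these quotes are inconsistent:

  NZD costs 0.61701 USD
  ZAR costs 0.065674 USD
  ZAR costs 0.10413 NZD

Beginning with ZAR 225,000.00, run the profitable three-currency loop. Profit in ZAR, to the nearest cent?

Profitable loop is ZAR → USD → NZD → ZAR:
ZAR 225,000.00 × 0.065674 = USD 14,776.65
USD 14,776.65 ÷ 0.61701 = NZD 23,948.80
NZD 23,948.80 ÷ 0.10413 = ZAR 229,989.45
Profit = ZAR 229,989.45 − ZAR 225,000.00

Profit: ZAR 4,989.45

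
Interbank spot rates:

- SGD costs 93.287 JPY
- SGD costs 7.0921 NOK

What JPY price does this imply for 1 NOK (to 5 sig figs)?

NOK/JPY = 13.154

1 NOK ÷ 7.0921 = 0.141002 SGD
0.141002 SGD × 93.287 = 13.1536 JPY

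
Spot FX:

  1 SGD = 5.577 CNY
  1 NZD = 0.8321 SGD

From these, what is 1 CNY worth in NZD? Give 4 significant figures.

1 CNY ÷ 5.577 = 0.179308 SGD
0.179308 SGD ÷ 0.8321 = 0.215488 NZD

CNY/NZD = 0.2155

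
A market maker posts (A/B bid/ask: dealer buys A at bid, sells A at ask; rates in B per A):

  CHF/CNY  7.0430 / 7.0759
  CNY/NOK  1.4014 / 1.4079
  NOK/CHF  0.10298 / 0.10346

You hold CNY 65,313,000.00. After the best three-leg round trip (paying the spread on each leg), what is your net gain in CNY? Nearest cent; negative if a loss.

Net profit: CNY 1,072,361.04

Best loop CNY → NOK → CHF → CNY:
CNY 65,313,000.00 × 1.4014 (sell CNY at bid) = NOK 91,529,638.20
NOK 91,529,638.20 × 0.10298 (sell NOK at bid) = CHF 9,425,722.14
CHF 9,425,722.14 × 7.0430 (sell CHF at bid) = CNY 66,385,361.04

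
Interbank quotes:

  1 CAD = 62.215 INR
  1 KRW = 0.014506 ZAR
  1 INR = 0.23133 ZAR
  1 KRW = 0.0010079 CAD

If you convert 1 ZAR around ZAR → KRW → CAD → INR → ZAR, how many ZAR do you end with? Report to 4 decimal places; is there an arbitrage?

1.0000 (no arbitrage)

Around ZAR → KRW → CAD → INR → ZAR: 1 ÷ 0.014506 × 0.0010079 × 62.215 × 0.23133 = 0.999993
Product ≈ 1 (deviation 0.001%, within rounding noise).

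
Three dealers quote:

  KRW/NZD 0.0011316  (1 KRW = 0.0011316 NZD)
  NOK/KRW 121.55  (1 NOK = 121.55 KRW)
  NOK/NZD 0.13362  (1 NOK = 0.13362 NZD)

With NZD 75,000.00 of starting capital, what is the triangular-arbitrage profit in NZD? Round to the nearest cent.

Profitable loop is NZD → NOK → KRW → NZD:
NZD 75,000.00 ÷ 0.13362 = NOK 561,293.22
NOK 561,293.22 × 121.55 = KRW 68,225,191
KRW 68,225,191 × 0.0011316 = NZD 77,203.63
Profit = NZD 77,203.63 − NZD 75,000.00

Profit: NZD 2,203.63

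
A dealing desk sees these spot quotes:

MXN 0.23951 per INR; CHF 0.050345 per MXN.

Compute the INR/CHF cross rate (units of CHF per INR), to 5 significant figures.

1 INR × 0.23951 = 0.23951 MXN
0.23951 MXN × 0.050345 = 0.0120581 CHF

INR/CHF = 0.012058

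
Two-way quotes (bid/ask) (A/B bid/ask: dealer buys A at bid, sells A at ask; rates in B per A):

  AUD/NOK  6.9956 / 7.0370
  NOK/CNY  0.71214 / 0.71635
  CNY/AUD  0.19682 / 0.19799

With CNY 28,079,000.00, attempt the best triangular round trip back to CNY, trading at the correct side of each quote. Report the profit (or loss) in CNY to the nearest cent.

Best loop CNY → NOK → AUD → CNY:
CNY 28,079,000.00 ÷ 0.71635 (buy NOK at ask) = NOK 39,197,319.75
NOK 39,197,319.75 ÷ 7.0370 (buy AUD at ask) = AUD 5,570,174.75
AUD 5,570,174.75 ÷ 0.19799 (buy CNY at ask) = CNY 28,133,616.62

Net profit: CNY 54,616.62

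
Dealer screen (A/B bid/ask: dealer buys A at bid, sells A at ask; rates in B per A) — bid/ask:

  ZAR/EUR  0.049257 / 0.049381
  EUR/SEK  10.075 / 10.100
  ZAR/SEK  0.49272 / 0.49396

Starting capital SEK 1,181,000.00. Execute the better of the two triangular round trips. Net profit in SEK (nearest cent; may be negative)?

Best loop SEK → ZAR → EUR → SEK:
SEK 1,181,000.00 ÷ 0.49396 (buy ZAR at ask) = ZAR 2,390,881.85
ZAR 2,390,881.85 × 0.049257 (sell ZAR at bid) = EUR 117,767.67
EUR 117,767.67 × 10.075 (sell EUR at bid) = SEK 1,186,509.25

Net profit: SEK 5,509.25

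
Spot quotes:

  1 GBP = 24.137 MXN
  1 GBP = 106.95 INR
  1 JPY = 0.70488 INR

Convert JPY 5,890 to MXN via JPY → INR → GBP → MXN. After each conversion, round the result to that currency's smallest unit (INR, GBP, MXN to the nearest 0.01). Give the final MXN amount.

JPY 5,890 × 0.70488 = INR 4,151.74
INR 4,151.74 ÷ 106.95 = GBP 38.82
GBP 38.82 × 24.137 = MXN 937.00

MXN 937.00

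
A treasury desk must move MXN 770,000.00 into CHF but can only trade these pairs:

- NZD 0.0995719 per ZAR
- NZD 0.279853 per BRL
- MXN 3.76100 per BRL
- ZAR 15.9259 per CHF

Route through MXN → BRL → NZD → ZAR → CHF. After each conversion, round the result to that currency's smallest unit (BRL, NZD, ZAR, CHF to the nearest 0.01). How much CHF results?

CHF 36,130.71

MXN 770,000.00 ÷ 3.76100 = BRL 204,732.78
BRL 204,732.78 × 0.279853 = NZD 57,295.08
NZD 57,295.08 ÷ 0.0995719 = ZAR 575,414.15
ZAR 575,414.15 ÷ 15.9259 = CHF 36,130.71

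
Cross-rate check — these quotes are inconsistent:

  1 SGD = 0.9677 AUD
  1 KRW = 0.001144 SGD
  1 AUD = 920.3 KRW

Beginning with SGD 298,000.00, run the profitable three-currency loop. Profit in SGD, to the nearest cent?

Profitable loop is SGD → AUD → KRW → SGD:
SGD 298,000.00 × 0.9677 = AUD 288,374.60
AUD 288,374.60 × 920.3 = KRW 265,391,144
KRW 265,391,144 × 0.001144 = SGD 303,607.47
Profit = SGD 303,607.47 − SGD 298,000.00

Profit: SGD 5,607.47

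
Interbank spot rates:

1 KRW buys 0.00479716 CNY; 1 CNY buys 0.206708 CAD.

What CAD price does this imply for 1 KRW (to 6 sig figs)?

1 KRW × 0.00479716 = 0.00479716 CNY
0.00479716 CNY × 0.206708 = 0.000991611 CAD

KRW/CAD = 0.000991611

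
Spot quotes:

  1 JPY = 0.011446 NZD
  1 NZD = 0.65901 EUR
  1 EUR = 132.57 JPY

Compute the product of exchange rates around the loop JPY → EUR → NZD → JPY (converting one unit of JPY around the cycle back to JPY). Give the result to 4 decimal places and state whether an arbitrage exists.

1.0000 (no arbitrage)

Around JPY → EUR → NZD → JPY: 1 ÷ 132.57 ÷ 0.65901 ÷ 0.011446 = 1.000021
Product ≈ 1 (deviation 0.002%, within rounding noise).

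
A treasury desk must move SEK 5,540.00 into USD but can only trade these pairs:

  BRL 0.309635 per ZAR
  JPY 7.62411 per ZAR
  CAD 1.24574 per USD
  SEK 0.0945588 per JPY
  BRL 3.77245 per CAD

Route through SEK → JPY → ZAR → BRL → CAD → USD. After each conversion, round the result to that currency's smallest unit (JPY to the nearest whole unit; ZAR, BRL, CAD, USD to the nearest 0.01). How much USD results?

USD 506.31

SEK 5,540.00 ÷ 0.0945588 = JPY 58,588
JPY 58,588 ÷ 7.62411 = ZAR 7,684.57
ZAR 7,684.57 × 0.309635 = BRL 2,379.41
BRL 2,379.41 ÷ 3.77245 = CAD 630.73
CAD 630.73 ÷ 1.24574 = USD 506.31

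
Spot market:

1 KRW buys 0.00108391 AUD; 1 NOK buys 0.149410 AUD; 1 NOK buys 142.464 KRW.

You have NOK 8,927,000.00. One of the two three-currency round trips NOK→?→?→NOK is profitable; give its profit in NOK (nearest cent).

Profitable loop is NOK → KRW → AUD → NOK:
NOK 8,927,000.00 × 142.464 = KRW 1,271,776,128
KRW 1,271,776,128 × 0.00108391 = AUD 1,378,490.86
AUD 1,378,490.86 ÷ 0.149410 = NOK 9,226,228.92
Profit = NOK 9,226,228.92 − NOK 8,927,000.00

Profit: NOK 299,228.92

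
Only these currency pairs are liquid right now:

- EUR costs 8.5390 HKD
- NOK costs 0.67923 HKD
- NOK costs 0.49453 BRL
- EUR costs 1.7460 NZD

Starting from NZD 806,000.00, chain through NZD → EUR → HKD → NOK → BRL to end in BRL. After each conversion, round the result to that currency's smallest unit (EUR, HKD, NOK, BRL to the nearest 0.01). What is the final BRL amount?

NZD 806,000.00 ÷ 1.7460 = EUR 461,626.58
EUR 461,626.58 × 8.5390 = HKD 3,941,829.37
HKD 3,941,829.37 ÷ 0.67923 = NOK 5,803,379.37
NOK 5,803,379.37 × 0.49453 = BRL 2,869,945.20

BRL 2,869,945.20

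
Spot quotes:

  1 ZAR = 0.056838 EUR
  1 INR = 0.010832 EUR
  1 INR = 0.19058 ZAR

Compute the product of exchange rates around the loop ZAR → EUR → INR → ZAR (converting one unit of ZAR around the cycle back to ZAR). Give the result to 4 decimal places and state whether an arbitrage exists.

1.0000 (no arbitrage)

Around ZAR → EUR → INR → ZAR: 1 × 0.056838 ÷ 0.010832 × 0.19058 = 1.000017
Product ≈ 1 (deviation 0.002%, within rounding noise).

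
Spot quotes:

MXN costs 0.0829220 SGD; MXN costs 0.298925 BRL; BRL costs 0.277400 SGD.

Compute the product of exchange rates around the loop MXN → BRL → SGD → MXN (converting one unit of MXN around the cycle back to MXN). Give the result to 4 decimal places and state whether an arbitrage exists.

1.0000 (no arbitrage)

Around MXN → BRL → SGD → MXN: 1 × 0.298925 × 0.277400 ÷ 0.0829220 = 0.999998
Product ≈ 1 (deviation 0.000%, within rounding noise).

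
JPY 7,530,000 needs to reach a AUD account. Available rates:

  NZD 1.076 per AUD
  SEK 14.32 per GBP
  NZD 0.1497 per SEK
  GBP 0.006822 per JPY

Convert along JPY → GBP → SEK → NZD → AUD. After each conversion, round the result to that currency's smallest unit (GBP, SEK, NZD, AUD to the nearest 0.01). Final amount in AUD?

JPY 7,530,000 × 0.006822 = GBP 51,369.66
GBP 51,369.66 × 14.32 = SEK 735,613.53
SEK 735,613.53 × 0.1497 = NZD 110,121.35
NZD 110,121.35 ÷ 1.076 = AUD 102,343.26

AUD 102,343.26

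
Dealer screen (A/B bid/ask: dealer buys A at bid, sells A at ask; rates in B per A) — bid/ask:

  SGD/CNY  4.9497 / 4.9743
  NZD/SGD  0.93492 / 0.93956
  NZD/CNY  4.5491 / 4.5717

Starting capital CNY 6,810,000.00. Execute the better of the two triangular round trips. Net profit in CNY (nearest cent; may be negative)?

Best loop CNY → NZD → SGD → CNY:
CNY 6,810,000.00 ÷ 4.5717 (buy NZD at ask) = NZD 1,489,599.06
NZD 1,489,599.06 × 0.93492 (sell NZD at bid) = SGD 1,392,655.95
SGD 1,392,655.95 × 4.9497 (sell SGD at bid) = CNY 6,893,229.15

Net profit: CNY 83,229.15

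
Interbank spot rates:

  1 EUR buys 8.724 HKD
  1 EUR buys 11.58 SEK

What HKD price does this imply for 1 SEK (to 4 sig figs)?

1 SEK ÷ 11.58 = 0.0863558 EUR
0.0863558 EUR × 8.724 = 0.753368 HKD

SEK/HKD = 0.7534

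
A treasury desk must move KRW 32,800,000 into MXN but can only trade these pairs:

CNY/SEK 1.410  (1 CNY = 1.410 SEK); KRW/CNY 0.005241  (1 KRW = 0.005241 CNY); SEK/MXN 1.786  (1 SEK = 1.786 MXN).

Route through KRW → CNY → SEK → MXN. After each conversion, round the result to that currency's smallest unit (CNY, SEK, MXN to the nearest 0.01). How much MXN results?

MXN 432,900.99

KRW 32,800,000 × 0.005241 = CNY 171,904.80
CNY 171,904.80 × 1.410 = SEK 242,385.77
SEK 242,385.77 × 1.786 = MXN 432,900.99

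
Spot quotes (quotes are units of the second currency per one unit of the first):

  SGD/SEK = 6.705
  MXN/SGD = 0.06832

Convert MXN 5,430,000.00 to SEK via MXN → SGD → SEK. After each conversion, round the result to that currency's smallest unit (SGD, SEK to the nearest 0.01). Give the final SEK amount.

SEK 2,487,404.81

MXN 5,430,000.00 × 0.06832 = SGD 370,977.60
SGD 370,977.60 × 6.705 = SEK 2,487,404.81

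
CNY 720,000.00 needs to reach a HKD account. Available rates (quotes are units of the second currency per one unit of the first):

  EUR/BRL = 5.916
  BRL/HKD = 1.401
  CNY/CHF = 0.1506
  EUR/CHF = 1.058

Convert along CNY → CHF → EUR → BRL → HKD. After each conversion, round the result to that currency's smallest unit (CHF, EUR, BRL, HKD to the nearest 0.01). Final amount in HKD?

CNY 720,000.00 × 0.1506 = CHF 108,432.00
CHF 108,432.00 ÷ 1.058 = EUR 102,487.71
EUR 102,487.71 × 5.916 = BRL 606,317.29
BRL 606,317.29 × 1.401 = HKD 849,450.52

HKD 849,450.52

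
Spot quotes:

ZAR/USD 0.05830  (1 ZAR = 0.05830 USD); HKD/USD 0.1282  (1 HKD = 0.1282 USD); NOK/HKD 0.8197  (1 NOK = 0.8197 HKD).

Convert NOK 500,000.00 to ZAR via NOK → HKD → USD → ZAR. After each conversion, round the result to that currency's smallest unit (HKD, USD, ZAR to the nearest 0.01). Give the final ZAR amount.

NOK 500,000.00 × 0.8197 = HKD 409,850.00
HKD 409,850.00 × 0.1282 = USD 52,542.77
USD 52,542.77 ÷ 0.05830 = ZAR 901,248.20

ZAR 901,248.20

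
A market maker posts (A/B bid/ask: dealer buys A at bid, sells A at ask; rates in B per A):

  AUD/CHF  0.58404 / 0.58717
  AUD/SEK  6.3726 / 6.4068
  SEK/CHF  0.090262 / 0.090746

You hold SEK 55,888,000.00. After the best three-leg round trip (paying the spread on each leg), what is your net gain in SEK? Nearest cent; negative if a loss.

Net profit: SEK 254,597.62

Best loop SEK → AUD → CHF → SEK:
SEK 55,888,000.00 ÷ 6.4068 (buy AUD at ask) = AUD 8,723,231.57
AUD 8,723,231.57 × 0.58404 (sell AUD at bid) = CHF 5,094,716.16
CHF 5,094,716.16 ÷ 0.090746 (buy SEK at ask) = SEK 56,142,597.62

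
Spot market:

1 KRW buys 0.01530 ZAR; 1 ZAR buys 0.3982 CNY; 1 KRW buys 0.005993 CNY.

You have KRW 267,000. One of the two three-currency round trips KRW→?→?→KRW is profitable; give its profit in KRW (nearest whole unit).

Profitable loop is KRW → ZAR → CNY → KRW:
KRW 267,000 × 0.01530 = ZAR 4,085.10
ZAR 4,085.10 × 0.3982 = CNY 1,626.69
CNY 1,626.69 ÷ 0.005993 = KRW 271,431
Profit = KRW 271,431 − KRW 267,000

Profit: KRW 4,431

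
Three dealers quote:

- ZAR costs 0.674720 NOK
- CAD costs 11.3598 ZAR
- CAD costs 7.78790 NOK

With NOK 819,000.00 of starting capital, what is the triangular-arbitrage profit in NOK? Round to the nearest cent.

Profit: NOK 13,166.06

Profitable loop is NOK → ZAR → CAD → NOK:
NOK 819,000.00 ÷ 0.674720 = ZAR 1,213,836.85
ZAR 1,213,836.85 ÷ 11.3598 = CAD 106,853.72
CAD 106,853.72 × 7.78790 = NOK 832,166.06
Profit = NOK 832,166.06 − NOK 819,000.00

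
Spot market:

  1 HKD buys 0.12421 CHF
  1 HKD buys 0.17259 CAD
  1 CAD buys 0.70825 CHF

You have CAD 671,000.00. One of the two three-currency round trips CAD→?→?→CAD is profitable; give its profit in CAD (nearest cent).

Profit: CAD 10,831.20

Profitable loop is CAD → HKD → CHF → CAD:
CAD 671,000.00 ÷ 0.17259 = HKD 3,887,826.64
HKD 3,887,826.64 × 0.12421 = CHF 482,906.95
CHF 482,906.95 ÷ 0.70825 = CAD 681,831.20
Profit = CAD 681,831.20 − CAD 671,000.00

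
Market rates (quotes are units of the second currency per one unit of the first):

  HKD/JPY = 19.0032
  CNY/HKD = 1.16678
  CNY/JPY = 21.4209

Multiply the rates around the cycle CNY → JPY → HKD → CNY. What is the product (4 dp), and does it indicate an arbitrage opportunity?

Around CNY → JPY → HKD → CNY: 1 × 21.4209 ÷ 19.0032 ÷ 1.16678 = 0.966100
Product < 1; profitable direction is CNY → HKD → JPY → CNY.

0.9661 (arbitrage exists)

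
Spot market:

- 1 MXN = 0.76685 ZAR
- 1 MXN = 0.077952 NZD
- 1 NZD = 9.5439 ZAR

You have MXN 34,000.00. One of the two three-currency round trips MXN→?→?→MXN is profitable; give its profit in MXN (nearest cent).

Profitable loop is MXN → ZAR → NZD → MXN:
MXN 34,000.00 × 0.76685 = ZAR 26,072.90
ZAR 26,072.90 ÷ 9.5439 = NZD 2,731.89
NZD 2,731.89 ÷ 0.077952 = MXN 35,045.82
Profit = MXN 35,045.82 − MXN 34,000.00

Profit: MXN 1,045.82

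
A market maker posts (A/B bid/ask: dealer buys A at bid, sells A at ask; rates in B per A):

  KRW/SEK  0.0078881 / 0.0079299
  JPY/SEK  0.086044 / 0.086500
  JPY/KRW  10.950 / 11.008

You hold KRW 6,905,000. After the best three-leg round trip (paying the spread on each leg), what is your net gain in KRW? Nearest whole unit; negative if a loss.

Best loop KRW → SEK → JPY → KRW:
KRW 6,905,000 × 0.0078881 (sell KRW at bid) = SEK 54,467.33
SEK 54,467.33 ÷ 0.086500 (buy JPY at ask) = JPY 629,680
JPY 629,680 × 10.950 (sell JPY at bid) = KRW 6,894,997

Net result: KRW -10,003 (no profitable arbitrage after spreads)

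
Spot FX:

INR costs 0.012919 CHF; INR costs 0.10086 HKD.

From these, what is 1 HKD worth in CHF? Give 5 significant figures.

1 HKD ÷ 0.10086 = 9.91473 INR
9.91473 INR × 0.012919 = 0.128088 CHF

HKD/CHF = 0.12809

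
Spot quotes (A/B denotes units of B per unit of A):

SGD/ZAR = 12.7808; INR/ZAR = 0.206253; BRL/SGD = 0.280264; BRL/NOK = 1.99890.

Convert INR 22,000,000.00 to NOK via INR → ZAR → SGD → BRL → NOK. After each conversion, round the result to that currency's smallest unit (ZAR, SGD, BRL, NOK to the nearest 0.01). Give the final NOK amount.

NOK 2,532,145.57

INR 22,000,000.00 × 0.206253 = ZAR 4,537,566.00
ZAR 4,537,566.00 ÷ 12.7808 = SGD 355,029.89
SGD 355,029.89 ÷ 0.280264 = BRL 1,266,769.51
BRL 1,266,769.51 × 1.99890 = NOK 2,532,145.57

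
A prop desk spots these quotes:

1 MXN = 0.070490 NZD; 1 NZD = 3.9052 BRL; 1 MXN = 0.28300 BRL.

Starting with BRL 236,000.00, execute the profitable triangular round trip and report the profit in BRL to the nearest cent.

Profit: BRL 6,620.59

Profitable loop is BRL → NZD → MXN → BRL:
BRL 236,000.00 ÷ 3.9052 = NZD 60,432.24
NZD 60,432.24 ÷ 0.070490 = MXN 857,316.56
MXN 857,316.56 × 0.28300 = BRL 242,620.59
Profit = BRL 242,620.59 − BRL 236,000.00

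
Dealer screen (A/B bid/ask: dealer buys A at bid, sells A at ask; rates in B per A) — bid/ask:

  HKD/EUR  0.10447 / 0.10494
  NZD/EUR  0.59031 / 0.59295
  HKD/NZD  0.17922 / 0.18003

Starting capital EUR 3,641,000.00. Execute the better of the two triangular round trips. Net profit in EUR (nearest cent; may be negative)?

Best loop EUR → HKD → NZD → EUR:
EUR 3,641,000.00 ÷ 0.10494 (buy HKD at ask) = HKD 34,696,016.77
HKD 34,696,016.77 × 0.17922 (sell HKD at bid) = NZD 6,218,220.13
NZD 6,218,220.13 × 0.59031 (sell NZD at bid) = EUR 3,670,677.52

Net profit: EUR 29,677.52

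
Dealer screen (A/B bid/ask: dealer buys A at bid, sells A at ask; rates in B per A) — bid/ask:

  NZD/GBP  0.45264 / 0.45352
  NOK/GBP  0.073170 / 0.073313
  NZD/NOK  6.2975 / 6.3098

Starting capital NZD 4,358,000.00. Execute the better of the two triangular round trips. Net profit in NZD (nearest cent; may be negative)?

Net profit: NZD 69,840.96

Best loop NZD → NOK → GBP → NZD:
NZD 4,358,000.00 × 6.2975 (sell NZD at bid) = NOK 27,444,505.00
NOK 27,444,505.00 × 0.073170 (sell NOK at bid) = GBP 2,008,114.43
GBP 2,008,114.43 ÷ 0.45352 (buy NZD at ask) = NZD 4,427,840.96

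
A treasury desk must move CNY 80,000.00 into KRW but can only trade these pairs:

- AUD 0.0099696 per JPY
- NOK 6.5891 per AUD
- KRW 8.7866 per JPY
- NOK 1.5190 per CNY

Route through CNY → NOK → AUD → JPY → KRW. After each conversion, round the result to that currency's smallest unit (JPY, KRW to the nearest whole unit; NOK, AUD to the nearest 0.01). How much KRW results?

CNY 80,000.00 × 1.5190 = NOK 121,520.00
NOK 121,520.00 ÷ 6.5891 = AUD 18,442.58
AUD 18,442.58 ÷ 0.0099696 = JPY 1,849,882
JPY 1,849,882 × 8.7866 = KRW 16,254,173

KRW 16,254,173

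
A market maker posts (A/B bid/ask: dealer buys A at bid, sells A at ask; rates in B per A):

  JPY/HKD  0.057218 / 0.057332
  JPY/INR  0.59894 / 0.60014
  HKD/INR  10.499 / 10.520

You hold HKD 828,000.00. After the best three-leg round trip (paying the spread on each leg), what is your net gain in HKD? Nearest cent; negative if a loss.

Best loop HKD → INR → JPY → HKD:
HKD 828,000.00 × 10.499 (sell HKD at bid) = INR 8,693,172.00
INR 8,693,172.00 ÷ 0.60014 (buy JPY at ask) = JPY 14,485,240
JPY 14,485,240 × 0.057218 (sell JPY at bid) = HKD 828,816.47

Net profit: HKD 816.47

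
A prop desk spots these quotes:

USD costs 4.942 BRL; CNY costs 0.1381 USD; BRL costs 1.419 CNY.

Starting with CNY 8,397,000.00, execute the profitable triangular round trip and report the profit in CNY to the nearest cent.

Profit: CNY 273,523.87

Profitable loop is CNY → BRL → USD → CNY:
CNY 8,397,000.00 ÷ 1.419 = BRL 5,917,547.57
BRL 5,917,547.57 ÷ 4.942 = USD 1,197,399.35
USD 1,197,399.35 ÷ 0.1381 = CNY 8,670,523.87
Profit = CNY 8,670,523.87 − CNY 8,397,000.00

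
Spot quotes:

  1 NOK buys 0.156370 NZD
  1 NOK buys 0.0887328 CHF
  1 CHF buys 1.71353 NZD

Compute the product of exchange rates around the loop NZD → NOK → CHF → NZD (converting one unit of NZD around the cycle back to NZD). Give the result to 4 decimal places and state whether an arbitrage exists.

0.9723 (arbitrage exists)

Around NZD → NOK → CHF → NZD: 1 ÷ 0.156370 × 0.0887328 × 1.71353 = 0.972350
Product < 1; profitable direction is NZD → CHF → NOK → NZD.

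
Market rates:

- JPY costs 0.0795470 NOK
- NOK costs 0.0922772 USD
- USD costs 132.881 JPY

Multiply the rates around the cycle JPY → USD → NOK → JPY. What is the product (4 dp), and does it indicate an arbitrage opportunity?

1.0252 (arbitrage exists)

Around JPY → USD → NOK → JPY: 1 ÷ 132.881 ÷ 0.0922772 ÷ 0.0795470 = 1.025224
Product > 1; profitable direction is JPY → USD → NOK → JPY.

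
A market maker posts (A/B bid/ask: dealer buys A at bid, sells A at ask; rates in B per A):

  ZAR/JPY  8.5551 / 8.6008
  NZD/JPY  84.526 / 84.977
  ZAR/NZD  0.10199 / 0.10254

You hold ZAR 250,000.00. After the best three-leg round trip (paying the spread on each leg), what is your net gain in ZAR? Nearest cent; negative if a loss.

Net profit: ZAR 581.54

Best loop ZAR → NZD → JPY → ZAR:
ZAR 250,000.00 × 0.10199 (sell ZAR at bid) = NZD 25,497.50
NZD 25,497.50 × 84.526 (sell NZD at bid) = JPY 2,155,202
JPY 2,155,202 ÷ 8.6008 (buy ZAR at ask) = ZAR 250,581.54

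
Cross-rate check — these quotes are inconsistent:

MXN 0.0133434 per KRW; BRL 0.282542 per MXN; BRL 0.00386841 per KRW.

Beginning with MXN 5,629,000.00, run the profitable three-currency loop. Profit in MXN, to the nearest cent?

Profit: MXN 146,827.65

Profitable loop is MXN → KRW → BRL → MXN:
MXN 5,629,000.00 ÷ 0.0133434 = KRW 421,856,498
KRW 421,856,498 × 0.00386841 = BRL 1,631,913.90
BRL 1,631,913.90 ÷ 0.282542 = MXN 5,775,827.65
Profit = MXN 5,775,827.65 − MXN 5,629,000.00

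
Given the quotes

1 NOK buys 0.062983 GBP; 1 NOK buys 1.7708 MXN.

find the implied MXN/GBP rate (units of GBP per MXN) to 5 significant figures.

1 MXN ÷ 1.7708 = 0.564717 NOK
0.564717 NOK × 0.062983 = 0.0355675 GBP

MXN/GBP = 0.035568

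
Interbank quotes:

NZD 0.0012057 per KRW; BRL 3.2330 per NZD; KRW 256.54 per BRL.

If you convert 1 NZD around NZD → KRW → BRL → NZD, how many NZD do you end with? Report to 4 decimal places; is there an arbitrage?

1.0000 (no arbitrage)

Around NZD → KRW → BRL → NZD: 1 ÷ 0.0012057 ÷ 256.54 ÷ 3.2330 = 1.000000
Product ≈ 1 (deviation 0.000%, within rounding noise).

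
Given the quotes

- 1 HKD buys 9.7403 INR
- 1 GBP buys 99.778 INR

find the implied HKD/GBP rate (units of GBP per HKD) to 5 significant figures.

HKD/GBP = 0.097620

1 HKD × 9.7403 = 9.7403 INR
9.7403 INR ÷ 99.778 = 0.0976197 GBP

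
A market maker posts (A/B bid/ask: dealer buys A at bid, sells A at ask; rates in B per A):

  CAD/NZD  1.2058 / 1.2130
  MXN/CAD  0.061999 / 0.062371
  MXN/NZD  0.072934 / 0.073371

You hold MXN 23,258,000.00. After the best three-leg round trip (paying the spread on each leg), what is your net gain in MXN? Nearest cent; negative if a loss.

Best loop MXN → CAD → NZD → MXN:
MXN 23,258,000.00 × 0.061999 (sell MXN at bid) = CAD 1,441,972.74
CAD 1,441,972.74 × 1.2058 (sell CAD at bid) = NZD 1,738,730.73
NZD 1,738,730.73 ÷ 0.073371 (buy MXN at ask) = MXN 23,697,792.48

Net profit: MXN 439,792.48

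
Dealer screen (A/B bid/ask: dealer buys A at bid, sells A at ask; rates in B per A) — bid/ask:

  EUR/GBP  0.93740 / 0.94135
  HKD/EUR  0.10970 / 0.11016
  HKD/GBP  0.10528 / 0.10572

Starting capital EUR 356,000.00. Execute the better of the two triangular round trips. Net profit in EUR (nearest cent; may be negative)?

Best loop EUR → HKD → GBP → EUR:
EUR 356,000.00 ÷ 0.11016 (buy HKD at ask) = HKD 3,231,663.04
HKD 3,231,663.04 × 0.10528 (sell HKD at bid) = GBP 340,229.48
GBP 340,229.48 ÷ 0.94135 (buy EUR at ask) = EUR 361,427.19

Net profit: EUR 5,427.19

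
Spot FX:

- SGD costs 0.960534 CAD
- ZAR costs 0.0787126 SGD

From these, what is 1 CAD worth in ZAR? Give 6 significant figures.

1 CAD ÷ 0.960534 = 1.04109 SGD
1.04109 SGD ÷ 0.0787126 = 13.2264 ZAR

CAD/ZAR = 13.2264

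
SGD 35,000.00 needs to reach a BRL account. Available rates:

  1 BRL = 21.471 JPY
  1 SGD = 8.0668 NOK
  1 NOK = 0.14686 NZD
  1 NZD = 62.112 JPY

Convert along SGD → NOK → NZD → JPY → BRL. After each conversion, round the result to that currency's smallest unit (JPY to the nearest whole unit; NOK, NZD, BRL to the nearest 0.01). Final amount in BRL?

SGD 35,000.00 × 8.0668 = NOK 282,338.00
NOK 282,338.00 × 0.14686 = NZD 41,464.16
NZD 41,464.16 × 62.112 = JPY 2,575,422
JPY 2,575,422 ÷ 21.471 = BRL 119,948.86

BRL 119,948.86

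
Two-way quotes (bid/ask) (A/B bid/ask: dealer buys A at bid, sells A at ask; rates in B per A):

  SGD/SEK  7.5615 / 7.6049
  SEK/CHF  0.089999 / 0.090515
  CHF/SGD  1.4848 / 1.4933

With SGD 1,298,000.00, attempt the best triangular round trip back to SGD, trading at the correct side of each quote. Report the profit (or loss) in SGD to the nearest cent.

Best loop SGD → SEK → CHF → SGD:
SGD 1,298,000.00 × 7.5615 (sell SGD at bid) = SEK 9,814,827.00
SEK 9,814,827.00 × 0.089999 (sell SEK at bid) = CHF 883,324.62
CHF 883,324.62 × 1.4848 (sell CHF at bid) = SGD 1,311,560.39

Net profit: SGD 13,560.39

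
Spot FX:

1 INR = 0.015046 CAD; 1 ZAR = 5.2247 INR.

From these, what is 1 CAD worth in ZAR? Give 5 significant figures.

CAD/ZAR = 12.721

1 CAD ÷ 0.015046 = 66.4628 INR
66.4628 INR ÷ 5.2247 = 12.7209 ZAR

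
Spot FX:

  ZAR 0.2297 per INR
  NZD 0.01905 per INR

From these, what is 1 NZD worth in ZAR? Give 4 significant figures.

NZD/ZAR = 12.06

1 NZD ÷ 0.01905 = 52.4934 INR
52.4934 INR × 0.2297 = 12.0577 ZAR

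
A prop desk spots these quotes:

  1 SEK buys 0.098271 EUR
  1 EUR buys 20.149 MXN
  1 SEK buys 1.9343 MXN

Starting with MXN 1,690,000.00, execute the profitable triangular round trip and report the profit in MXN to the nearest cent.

Profitable loop is MXN → SEK → EUR → MXN:
MXN 1,690,000.00 ÷ 1.9343 = SEK 873,701.08
SEK 873,701.08 × 0.098271 = EUR 85,859.48
EUR 85,859.48 × 20.149 = MXN 1,729,982.64
Profit = MXN 1,729,982.64 − MXN 1,690,000.00

Profit: MXN 39,982.64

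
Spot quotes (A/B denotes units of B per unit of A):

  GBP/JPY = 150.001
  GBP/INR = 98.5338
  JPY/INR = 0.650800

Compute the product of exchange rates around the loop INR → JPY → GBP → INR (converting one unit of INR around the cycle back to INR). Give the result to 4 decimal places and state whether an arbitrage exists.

Around INR → JPY → GBP → INR: 1 ÷ 0.650800 ÷ 150.001 × 98.5338 = 1.009354
Product > 1; profitable direction is INR → JPY → GBP → INR.

1.0094 (arbitrage exists)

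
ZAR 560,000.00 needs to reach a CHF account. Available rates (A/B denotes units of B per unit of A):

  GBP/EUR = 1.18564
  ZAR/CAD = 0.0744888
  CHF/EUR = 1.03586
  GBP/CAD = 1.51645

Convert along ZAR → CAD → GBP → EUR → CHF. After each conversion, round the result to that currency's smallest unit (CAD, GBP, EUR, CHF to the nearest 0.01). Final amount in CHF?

ZAR 560,000.00 × 0.0744888 = CAD 41,713.73
CAD 41,713.73 ÷ 1.51645 = GBP 27,507.49
GBP 27,507.49 × 1.18564 = EUR 32,613.98
EUR 32,613.98 ÷ 1.03586 = CHF 31,484.93

CHF 31,484.93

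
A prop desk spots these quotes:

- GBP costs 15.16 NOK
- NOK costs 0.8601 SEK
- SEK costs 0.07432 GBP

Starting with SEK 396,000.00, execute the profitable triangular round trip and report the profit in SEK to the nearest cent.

Profit: SEK 12,640.43

Profitable loop is SEK → NOK → GBP → SEK:
SEK 396,000.00 ÷ 0.8601 = NOK 460,411.58
NOK 460,411.58 ÷ 15.16 = GBP 30,370.16
GBP 30,370.16 ÷ 0.07432 = SEK 408,640.43
Profit = SEK 408,640.43 − SEK 396,000.00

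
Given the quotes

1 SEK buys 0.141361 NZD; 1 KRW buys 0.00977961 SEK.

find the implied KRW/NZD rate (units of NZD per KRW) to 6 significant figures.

1 KRW × 0.00977961 = 0.00977961 SEK
0.00977961 SEK × 0.141361 = 0.00138246 NZD

KRW/NZD = 0.00138246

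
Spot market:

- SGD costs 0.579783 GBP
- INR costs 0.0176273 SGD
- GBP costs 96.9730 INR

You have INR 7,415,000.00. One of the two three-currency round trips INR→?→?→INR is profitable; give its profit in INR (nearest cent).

Profit: INR 66,850.93

Profitable loop is INR → GBP → SGD → INR:
INR 7,415,000.00 ÷ 96.9730 = GBP 76,464.58
GBP 76,464.58 ÷ 0.579783 = SGD 131,884.83
SGD 131,884.83 ÷ 0.0176273 = INR 7,481,850.93
Profit = INR 7,481,850.93 − INR 7,415,000.00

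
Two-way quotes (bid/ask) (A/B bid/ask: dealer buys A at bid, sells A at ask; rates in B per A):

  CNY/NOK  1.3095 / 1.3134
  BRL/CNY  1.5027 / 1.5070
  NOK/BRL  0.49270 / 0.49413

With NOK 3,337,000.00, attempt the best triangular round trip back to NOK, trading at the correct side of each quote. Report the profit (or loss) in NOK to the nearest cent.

Net profit: NOK 74,966.20

Best loop NOK → CNY → BRL → NOK:
NOK 3,337,000.00 ÷ 1.3134 (buy CNY at ask) = CNY 2,540,733.97
CNY 2,540,733.97 ÷ 1.5070 (buy BRL at ask) = BRL 1,685,954.86
BRL 1,685,954.86 ÷ 0.49413 (buy NOK at ask) = NOK 3,411,966.20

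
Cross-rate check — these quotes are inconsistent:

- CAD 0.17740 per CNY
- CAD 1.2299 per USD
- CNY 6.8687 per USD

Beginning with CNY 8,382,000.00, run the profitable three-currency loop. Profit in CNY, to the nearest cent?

Profitable loop is CNY → USD → CAD → CNY:
CNY 8,382,000.00 ÷ 6.8687 = USD 1,220,318.26
USD 1,220,318.26 × 1.2299 = CAD 1,500,869.42
CAD 1,500,869.42 ÷ 0.17740 = CNY 8,460,368.78
Profit = CNY 8,460,368.78 − CNY 8,382,000.00

Profit: CNY 78,368.78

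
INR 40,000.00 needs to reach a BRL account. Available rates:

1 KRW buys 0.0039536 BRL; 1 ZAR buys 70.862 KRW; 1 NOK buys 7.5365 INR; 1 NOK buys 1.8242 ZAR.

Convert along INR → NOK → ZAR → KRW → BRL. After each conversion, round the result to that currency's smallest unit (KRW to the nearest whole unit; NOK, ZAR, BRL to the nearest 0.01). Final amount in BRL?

BRL 2,712.49

INR 40,000.00 ÷ 7.5365 = NOK 5,307.50
NOK 5,307.50 × 1.8242 = ZAR 9,681.94
ZAR 9,681.94 × 70.862 = KRW 686,082
KRW 686,082 × 0.0039536 = BRL 2,712.49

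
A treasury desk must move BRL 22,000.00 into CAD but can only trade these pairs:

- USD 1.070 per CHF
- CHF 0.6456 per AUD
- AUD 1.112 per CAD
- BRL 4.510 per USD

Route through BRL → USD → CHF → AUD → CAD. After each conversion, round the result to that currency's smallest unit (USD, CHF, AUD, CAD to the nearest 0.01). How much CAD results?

CAD 6,350.31

BRL 22,000.00 ÷ 4.510 = USD 4,878.05
USD 4,878.05 ÷ 1.070 = CHF 4,558.93
CHF 4,558.93 ÷ 0.6456 = AUD 7,061.54
AUD 7,061.54 ÷ 1.112 = CAD 6,350.31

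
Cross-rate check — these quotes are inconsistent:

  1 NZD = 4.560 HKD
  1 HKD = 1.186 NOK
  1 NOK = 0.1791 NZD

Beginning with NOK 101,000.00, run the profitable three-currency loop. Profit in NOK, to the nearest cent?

Profit: NOK 3,274.05

Profitable loop is NOK → HKD → NZD → NOK:
NOK 101,000.00 ÷ 1.186 = HKD 85,160.20
HKD 85,160.20 ÷ 4.560 = NZD 18,675.48
NZD 18,675.48 ÷ 0.1791 = NOK 104,274.05
Profit = NOK 104,274.05 − NOK 101,000.00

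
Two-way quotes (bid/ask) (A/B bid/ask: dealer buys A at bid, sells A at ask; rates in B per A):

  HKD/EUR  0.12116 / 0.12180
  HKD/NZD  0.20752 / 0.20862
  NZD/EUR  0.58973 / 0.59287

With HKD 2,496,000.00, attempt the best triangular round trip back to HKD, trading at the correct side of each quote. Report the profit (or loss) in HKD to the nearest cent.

Best loop HKD → NZD → EUR → HKD:
HKD 2,496,000.00 × 0.20752 (sell HKD at bid) = NZD 517,969.92
NZD 517,969.92 × 0.58973 (sell NZD at bid) = EUR 305,462.40
EUR 305,462.40 ÷ 0.12180 (buy HKD at ask) = HKD 2,507,901.49

Net profit: HKD 11,901.49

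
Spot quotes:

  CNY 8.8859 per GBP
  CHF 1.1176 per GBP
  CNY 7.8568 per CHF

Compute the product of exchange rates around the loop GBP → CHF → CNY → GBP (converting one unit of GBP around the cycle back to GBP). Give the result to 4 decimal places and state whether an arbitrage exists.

Around GBP → CHF → CNY → GBP: 1 × 1.1176 × 7.8568 ÷ 8.8859 = 0.988168
Product < 1; profitable direction is GBP → CNY → CHF → GBP.

0.9882 (arbitrage exists)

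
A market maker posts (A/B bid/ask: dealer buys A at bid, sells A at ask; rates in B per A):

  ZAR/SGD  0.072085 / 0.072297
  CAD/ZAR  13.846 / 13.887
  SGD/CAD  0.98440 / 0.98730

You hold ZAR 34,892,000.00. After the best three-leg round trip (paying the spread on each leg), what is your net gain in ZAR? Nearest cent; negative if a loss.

Net profit: ZAR 308,433.74

Best loop ZAR → CAD → SGD → ZAR:
ZAR 34,892,000.00 ÷ 13.887 (buy CAD at ask) = CAD 2,512,565.71
CAD 2,512,565.71 ÷ 0.98730 (buy SGD at ask) = SGD 2,544,885.76
SGD 2,544,885.76 ÷ 0.072297 (buy ZAR at ask) = ZAR 35,200,433.74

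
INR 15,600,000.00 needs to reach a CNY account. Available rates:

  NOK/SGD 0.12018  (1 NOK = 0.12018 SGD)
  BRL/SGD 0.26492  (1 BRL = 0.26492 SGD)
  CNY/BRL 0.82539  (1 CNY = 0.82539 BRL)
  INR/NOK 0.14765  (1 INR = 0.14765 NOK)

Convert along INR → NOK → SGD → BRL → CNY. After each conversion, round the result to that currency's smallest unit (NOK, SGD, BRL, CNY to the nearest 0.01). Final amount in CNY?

CNY 1,265,949.26

INR 15,600,000.00 × 0.14765 = NOK 2,303,340.00
NOK 2,303,340.00 × 0.12018 = SGD 276,815.40
SGD 276,815.40 ÷ 0.26492 = BRL 1,044,901.86
BRL 1,044,901.86 ÷ 0.82539 = CNY 1,265,949.26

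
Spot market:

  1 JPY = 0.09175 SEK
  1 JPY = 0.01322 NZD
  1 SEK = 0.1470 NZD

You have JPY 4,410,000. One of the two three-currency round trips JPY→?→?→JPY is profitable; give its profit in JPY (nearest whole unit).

Profitable loop is JPY → SEK → NZD → JPY:
JPY 4,410,000 × 0.09175 = SEK 404,617.50
SEK 404,617.50 × 0.1470 = NZD 59,478.77
NZD 59,478.77 ÷ 0.01322 = JPY 4,499,151
Profit = JPY 4,499,151 − JPY 4,410,000

Profit: JPY 89,151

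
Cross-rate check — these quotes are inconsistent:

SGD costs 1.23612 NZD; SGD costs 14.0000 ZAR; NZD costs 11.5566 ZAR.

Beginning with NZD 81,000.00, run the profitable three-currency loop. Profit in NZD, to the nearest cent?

Profit: NZD 1,650.92

Profitable loop is NZD → ZAR → SGD → NZD:
NZD 81,000.00 × 11.5566 = ZAR 936,084.60
ZAR 936,084.60 ÷ 14.0000 = SGD 66,863.19
SGD 66,863.19 × 1.23612 = NZD 82,650.92
Profit = NZD 82,650.92 − NZD 81,000.00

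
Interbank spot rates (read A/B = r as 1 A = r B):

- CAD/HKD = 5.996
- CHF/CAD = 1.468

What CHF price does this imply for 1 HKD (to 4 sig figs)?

HKD/CHF = 0.1136

1 HKD ÷ 5.996 = 0.166778 CAD
0.166778 CAD ÷ 1.468 = 0.113609 CHF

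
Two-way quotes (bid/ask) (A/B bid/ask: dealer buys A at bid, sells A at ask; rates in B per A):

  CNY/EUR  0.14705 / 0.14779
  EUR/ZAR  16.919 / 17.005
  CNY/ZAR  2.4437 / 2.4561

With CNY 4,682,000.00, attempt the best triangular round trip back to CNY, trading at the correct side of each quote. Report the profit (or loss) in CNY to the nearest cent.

Best loop CNY → EUR → ZAR → CNY:
CNY 4,682,000.00 × 0.14705 (sell CNY at bid) = EUR 688,488.10
EUR 688,488.10 × 16.919 (sell EUR at bid) = ZAR 11,648,530.16
ZAR 11,648,530.16 ÷ 2.4561 (buy CNY at ask) = CNY 4,742,693.77

Net profit: CNY 60,693.77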